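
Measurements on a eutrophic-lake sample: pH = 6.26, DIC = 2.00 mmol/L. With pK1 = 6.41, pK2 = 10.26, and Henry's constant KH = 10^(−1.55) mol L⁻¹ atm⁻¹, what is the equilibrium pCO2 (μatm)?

pCO2 = 4.15×10^4 μatm

α₀ = 1 / (1 + K1/[H⁺] + K1K2/[H⁺]²) = 1 / (1 + 10^-0.15 + 10^-4.15)
   = 1 / (1 + 0.70795 + 7.0795×10^-5) = 1/1.7080 = 0.5855
[CO2*] = α₀ × DIC = 0.5855 × 2.00 = 1.171 mmol/L
pCO2 = [CO2*]/KH = 1.171×10^-3 / 2.818×10^-2 = 4.15×10^4 μatm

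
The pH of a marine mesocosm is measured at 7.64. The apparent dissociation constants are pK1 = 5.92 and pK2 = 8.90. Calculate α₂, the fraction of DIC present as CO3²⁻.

α₂ = 0.0512

α₂ = 1 / (1 + [H⁺]/K2 + [H⁺]²/(K1K2)) = 1 / (1 + 10^+1.26 + 10^-0.46)
   = 1 / (1 + 18.197 + 0.34674) = 1/19.544 = 0.05117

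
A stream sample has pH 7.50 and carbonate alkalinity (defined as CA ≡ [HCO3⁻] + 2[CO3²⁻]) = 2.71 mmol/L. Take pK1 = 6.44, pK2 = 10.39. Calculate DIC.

DIC = 2.94 mmol/L

CA = [HCO3⁻] + 2[CO3²⁻] = (α₁ + 2α₂)·DIC
At pH 7.50: [H⁺]/K1 = 10^-1.06 = 0.087096, K2/[H⁺] = 10^-2.89 = 0.0012882
α₁ = 1/(1 + 0.087096 + 0.0012882) = 1/1.0884 = 0.9188; α₂ = α₁·K2/[H⁺] = 0.001184
α₁ + 2α₂ = 0.9212
DIC = CA / (α₁ + 2α₂) = 2.71 / 0.9212 = 2.94 mmol/L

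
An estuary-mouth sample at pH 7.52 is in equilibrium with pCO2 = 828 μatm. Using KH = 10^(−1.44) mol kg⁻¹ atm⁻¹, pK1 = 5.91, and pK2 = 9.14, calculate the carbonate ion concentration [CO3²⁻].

[CO2*] = KH · pCO2 = 10^(−1.44) × 828×10^-6 = 3.006×10^-5 mol/kg
α₀ = 1/(1 + K1/[H⁺] + K1K2/[H⁺]²) = 1/(1 + 10^+1.61 + 10^-0.01) = 0.02341
DIC = [CO2*]/α₀ = 3.006×10^-5 / 0.02341 = 1.284 mmol/kg
[CO3²⁻] = α₂·DIC; α₂ = 0.02288, so [CO3²⁻] = 0.02288 × 1.284 = 0.0294 mmol/kg

[CO3²⁻] = 0.0294 mmol/kg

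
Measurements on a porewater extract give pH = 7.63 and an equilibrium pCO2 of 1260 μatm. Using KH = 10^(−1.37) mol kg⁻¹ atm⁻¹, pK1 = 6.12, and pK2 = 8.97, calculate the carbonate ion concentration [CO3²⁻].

[CO3²⁻] = 0.0795 mmol/kg

[CO2*] = KH · pCO2 = 10^(−1.37) × 1260×10^-6 = 5.375×10^-5 mol/kg
α₀ = 1/(1 + K1/[H⁺] + K1K2/[H⁺]²) = 1/(1 + 10^+1.51 + 10^+0.17) = 0.02870
DIC = [CO2*]/α₀ = 5.375×10^-5 / 0.02870 = 1.873 mmol/kg
[CO3²⁻] = α₂·DIC; α₂ = 0.04246, so [CO3²⁻] = 0.04246 × 1.873 = 0.0795 mmol/kg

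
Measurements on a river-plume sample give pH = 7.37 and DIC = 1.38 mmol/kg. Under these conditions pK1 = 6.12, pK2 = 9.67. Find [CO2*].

[CO2*] = 0.0731 mmol/kg

α₀ = 1 / (1 + K1/[H⁺] + K1K2/[H⁺]²) = 1 / (1 + 10^+1.25 + 10^-1.05)
   = 1 / (1 + 17.783 + 0.089125) = 1/18.872 = 0.05299
[CO2*] = α₀ × DIC = 0.05299 × 1.38 = 0.0731 mmol/kg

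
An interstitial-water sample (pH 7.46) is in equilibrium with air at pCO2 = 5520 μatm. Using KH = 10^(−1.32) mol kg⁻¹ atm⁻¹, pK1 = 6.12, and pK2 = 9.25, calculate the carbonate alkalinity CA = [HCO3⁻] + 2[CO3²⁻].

[CO2*] = KH · pCO2 = 10^(−1.32) × 5520×10^-6 = 2.642×10^-4 mol/kg
α₀ = 1/(1 + K1/[H⁺] + K1K2/[H⁺]²) = 1/(1 + 10^+1.34 + 10^-0.45) = 0.04304
DIC = [CO2*]/α₀ = 2.642×10^-4 / 0.04304 = 6.138 mmol/kg
CA = (α₁ + 2α₂)·DIC = (0.9417 + 2×0.01527) × 6.138 = 5.97 mmol/kg

CA = 5.97 mmol/kg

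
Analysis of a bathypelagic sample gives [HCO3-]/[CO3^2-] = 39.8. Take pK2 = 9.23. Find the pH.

pH = 7.63

From K2 = [H⁺][CO3^2-]/[HCO3-]:  pH = pK2 − log₁₀([HCO3-]/[CO3^2-])
log₁₀(39.8) = +1.600
pH = 9.23 − (+1.600) = 7.63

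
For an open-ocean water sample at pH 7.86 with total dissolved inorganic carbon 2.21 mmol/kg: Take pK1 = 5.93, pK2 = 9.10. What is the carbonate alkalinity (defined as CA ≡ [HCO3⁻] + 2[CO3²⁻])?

CA = [HCO3⁻] + 2[CO3²⁻] = (α₁ + 2α₂)·DIC
At pH 7.86: [H⁺]/K1 = 10^-1.93 = 0.011749, K2/[H⁺] = 10^-1.24 = 0.057544
α₁ = 1/(1 + 0.011749 + 0.057544) = 1/1.0693 = 0.9352; α₂ = α₁·K2/[H⁺] = 0.05381
α₁ + 2α₂ = 1.0428
CA = 1.0428 × 2.21 = 2.30 mmol/kg

CA = 2.30 mmol/kg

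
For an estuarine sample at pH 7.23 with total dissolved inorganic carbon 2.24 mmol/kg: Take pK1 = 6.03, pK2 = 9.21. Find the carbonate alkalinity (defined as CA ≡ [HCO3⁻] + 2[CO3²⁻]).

CA = [HCO3⁻] + 2[CO3²⁻] = (α₁ + 2α₂)·DIC
At pH 7.23: [H⁺]/K1 = 10^-1.20 = 0.063096, K2/[H⁺] = 10^-1.98 = 0.010471
α₁ = 1/(1 + 0.063096 + 0.010471) = 1/1.0736 = 0.9315; α₂ = α₁·K2/[H⁺] = 0.009754
α₁ + 2α₂ = 0.9510
CA = 0.9510 × 2.24 = 2.13 mmol/kg

CA = 2.13 mmol/kg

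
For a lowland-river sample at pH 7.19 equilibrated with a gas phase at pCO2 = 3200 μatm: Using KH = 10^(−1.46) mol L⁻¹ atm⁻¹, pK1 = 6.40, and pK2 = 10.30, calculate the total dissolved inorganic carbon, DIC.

DIC = 0.796 mmol/L

[CO2*] = KH · pCO2 = 10^(−1.46) × 3200×10^-6 = 1.110×10^-4 mol/L
α₀ = 1/(1 + K1/[H⁺] + K1K2/[H⁺]²) = 1/(1 + 10^+0.79 + 10^-2.32) = 0.1395
DIC = [CO2*]/α₀ = 1.110×10^-4 / 0.1395 = 0.796 mmol/L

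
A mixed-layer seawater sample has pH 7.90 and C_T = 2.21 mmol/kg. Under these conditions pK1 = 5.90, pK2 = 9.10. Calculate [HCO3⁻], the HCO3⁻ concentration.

α₁ = 1 / (1 + [H⁺]/K1 + K2/[H⁺]) = 1 / (1 + 10^-2.00 + 10^-1.20)
   = 1 / (1 + 0.010000 + 0.063096) = 1/1.0731 = 0.9319
[HCO3⁻] = α₁ × DIC = 0.9319 × 2.21 = 2.06 mmol/kg

[HCO3⁻] = 2.06 mmol/kg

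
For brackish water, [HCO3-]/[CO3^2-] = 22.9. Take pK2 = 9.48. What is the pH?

From K2 = [H⁺][CO3^2-]/[HCO3-]:  pH = pK2 − log₁₀([HCO3-]/[CO3^2-])
log₁₀(22.9) = +1.360
pH = 9.48 − (+1.360) = 8.12

pH = 8.12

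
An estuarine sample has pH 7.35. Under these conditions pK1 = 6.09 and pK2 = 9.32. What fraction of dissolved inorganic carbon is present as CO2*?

α₀ = 0.0516

α₀ = 1 / (1 + K1/[H⁺] + K1K2/[H⁺]²) = 1 / (1 + 10^+1.26 + 10^-0.71)
   = 1 / (1 + 18.197 + 0.19498) = 1/19.392 = 0.05157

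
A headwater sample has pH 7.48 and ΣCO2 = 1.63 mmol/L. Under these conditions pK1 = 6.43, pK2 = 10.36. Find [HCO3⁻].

[HCO3⁻] = 1.49 mmol/L

α₁ = 1 / (1 + [H⁺]/K1 + K2/[H⁺]) = 1 / (1 + 10^-1.05 + 10^-2.88)
   = 1 / (1 + 0.089125 + 0.0013183) = 1/1.0904 = 0.9171
[HCO3⁻] = α₁ × DIC = 0.9171 × 1.63 = 1.49 mmol/L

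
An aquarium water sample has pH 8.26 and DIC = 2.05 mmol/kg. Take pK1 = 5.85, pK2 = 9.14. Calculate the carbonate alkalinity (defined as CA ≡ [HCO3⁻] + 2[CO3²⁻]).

CA = [HCO3⁻] + 2[CO3²⁻] = (α₁ + 2α₂)·DIC
At pH 8.26: [H⁺]/K1 = 10^-2.41 = 0.0038905, K2/[H⁺] = 10^-0.88 = 0.13183
α₁ = 1/(1 + 0.0038905 + 0.13183) = 1/1.1357 = 0.8805; α₂ = α₁·K2/[H⁺] = 0.1161
α₁ + 2α₂ = 1.1126
CA = 1.1126 × 2.05 = 2.28 mmol/kg

CA = 2.28 mmol/kg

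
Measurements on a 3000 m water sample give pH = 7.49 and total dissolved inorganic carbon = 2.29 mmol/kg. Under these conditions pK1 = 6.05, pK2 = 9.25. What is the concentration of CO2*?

[CO2*] = 0.0789 mmol/kg

α₀ = 1 / (1 + K1/[H⁺] + K1K2/[H⁺]²) = 1 / (1 + 10^+1.44 + 10^-0.32)
   = 1 / (1 + 27.542 + 0.47863) = 1/29.021 = 0.03446
[CO2*] = α₀ × DIC = 0.03446 × 2.29 = 0.0789 mmol/kg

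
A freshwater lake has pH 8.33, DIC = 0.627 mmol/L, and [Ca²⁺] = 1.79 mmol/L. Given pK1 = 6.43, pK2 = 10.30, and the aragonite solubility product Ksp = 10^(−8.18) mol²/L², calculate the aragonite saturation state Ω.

α₂ = 1 / (1 + [H⁺]/K2 + [H⁺]²/(K1K2)) = 1 / (1 + 10^+1.97 + 10^+0.07)
   = 1 / (1 + 93.325 + 1.1749) = 1/95.500 = 0.01047
[CO3²⁻] = α₂ × DIC = 0.01047 × 0.627 = 0.006565 mmol/L = 6.565 μmol/L
Ksp = 10^(−8.18) = 6.607×10^-9
Ω = [Ca²⁺][CO3²⁻]/Ksp = (1.79×10^-3)(6.565×10^-6) / 6.607×10^-9 = 1.78

Ω = 1.78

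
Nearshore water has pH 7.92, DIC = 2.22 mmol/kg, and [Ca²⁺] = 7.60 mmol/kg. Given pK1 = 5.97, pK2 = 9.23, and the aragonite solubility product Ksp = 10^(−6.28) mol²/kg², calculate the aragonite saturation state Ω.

α₂ = 1 / (1 + [H⁺]/K2 + [H⁺]²/(K1K2)) = 1 / (1 + 10^+1.31 + 10^-0.64)
   = 1 / (1 + 20.417 + 0.22909) = 1/21.646 = 0.04620
[CO3²⁻] = α₂ × DIC = 0.04620 × 2.22 = 0.1026 mmol/kg
Ksp = 10^(−6.28) = 5.248×10^-7
Ω = [Ca²⁺][CO3²⁻]/Ksp = (7.60×10^-3)(1.026×10^-4) / 5.248×10^-7 = 1.49

Ω = 1.49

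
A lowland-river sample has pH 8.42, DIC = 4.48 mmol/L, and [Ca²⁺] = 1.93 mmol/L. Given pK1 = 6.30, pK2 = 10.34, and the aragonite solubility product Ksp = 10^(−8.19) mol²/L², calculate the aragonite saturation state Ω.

α₂ = 1 / (1 + [H⁺]/K2 + [H⁺]²/(K1K2)) = 1 / (1 + 10^+1.92 + 10^-0.20)
   = 1 / (1 + 83.176 + 0.63096) = 1/84.807 = 0.01179
[CO3²⁻] = α₂ × DIC = 0.01179 × 4.48 = 0.05283 mmol/L
Ksp = 10^(−8.19) = 6.457×10^-9
Ω = [Ca²⁺][CO3²⁻]/Ksp = (1.93×10^-3)(5.283×10^-5) / 6.457×10^-9 = 15.8

Ω = 15.8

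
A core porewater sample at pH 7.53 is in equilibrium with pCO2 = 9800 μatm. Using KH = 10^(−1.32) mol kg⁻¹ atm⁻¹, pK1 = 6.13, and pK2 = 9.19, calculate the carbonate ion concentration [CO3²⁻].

[CO2*] = KH · pCO2 = 10^(−1.32) × 9800×10^-6 = 4.691×10^-4 mol/kg
α₀ = 1/(1 + K1/[H⁺] + K1K2/[H⁺]²) = 1/(1 + 10^+1.40 + 10^-0.26) = 0.03750
DIC = [CO2*]/α₀ = 4.691×10^-4 / 0.03750 = 12.51 mmol/kg
[CO3²⁻] = α₂·DIC; α₂ = 0.02061, so [CO3²⁻] = 0.02061 × 12.51 = 0.258 mmol/kg

[CO3²⁻] = 0.258 mmol/kg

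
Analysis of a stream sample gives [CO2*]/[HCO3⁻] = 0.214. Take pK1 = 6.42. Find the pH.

From K1 = [H⁺][HCO3⁻]/[CO2*]:  pH = pK1 − log₁₀([CO2*]/[HCO3⁻])
log₁₀(0.214) = -0.670
pH = 6.42 − (-0.670) = 7.09

pH = 7.09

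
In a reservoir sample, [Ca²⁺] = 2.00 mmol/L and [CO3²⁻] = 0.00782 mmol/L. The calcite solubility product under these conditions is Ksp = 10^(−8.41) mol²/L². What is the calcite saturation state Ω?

Ksp = 10^(−8.41) = 3.890×10^-9
Ω = [Ca²⁺][CO3²⁻]/Ksp = (2.00×10^-3)(0.00782×10^-3) / 3.890×10^-9 = 4.02

Ω = 4.02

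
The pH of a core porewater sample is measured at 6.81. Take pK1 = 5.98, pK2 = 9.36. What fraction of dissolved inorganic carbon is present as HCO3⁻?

α₁ = 1 / (1 + [H⁺]/K1 + K2/[H⁺]) = 1 / (1 + 10^-0.83 + 10^-2.55)
   = 1 / (1 + 0.14791 + 0.0028184) = 1/1.1507 = 0.8690

α₁ = 0.869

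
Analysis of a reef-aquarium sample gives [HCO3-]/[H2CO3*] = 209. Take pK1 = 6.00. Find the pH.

pH = 8.32

From K1 = [H⁺][HCO3-]/[H2CO3*]:  pH = pK1 + log₁₀([HCO3-]/[H2CO3*])
log₁₀(209) = +2.320
pH = 6.00 + (+2.320) = 8.32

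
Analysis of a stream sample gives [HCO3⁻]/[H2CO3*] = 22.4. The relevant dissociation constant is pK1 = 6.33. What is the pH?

pH = 7.68

From K1 = [H⁺][HCO3⁻]/[H2CO3*]:  pH = pK1 + log₁₀([HCO3⁻]/[H2CO3*])
log₁₀(22.4) = +1.350
pH = 6.33 + (+1.350) = 7.68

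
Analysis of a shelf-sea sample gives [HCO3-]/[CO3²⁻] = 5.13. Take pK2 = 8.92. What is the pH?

From K2 = [H⁺][CO3²⁻]/[HCO3-]:  pH = pK2 − log₁₀([HCO3-]/[CO3²⁻])
log₁₀(5.13) = +0.710
pH = 8.92 − (+0.710) = 8.21

pH = 8.21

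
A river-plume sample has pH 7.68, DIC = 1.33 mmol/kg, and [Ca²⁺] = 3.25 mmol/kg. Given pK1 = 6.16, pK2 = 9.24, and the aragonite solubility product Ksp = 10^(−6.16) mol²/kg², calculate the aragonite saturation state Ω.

α₂ = 1 / (1 + [H⁺]/K2 + [H⁺]²/(K1K2)) = 1 / (1 + 10^+1.56 + 10^+0.04)
   = 1 / (1 + 36.308 + 1.0965) = 1/38.404 = 0.02604
[CO3²⁻] = α₂ × DIC = 0.02604 × 1.33 = 0.03463 mmol/kg
Ksp = 10^(−6.16) = 6.918×10^-7
Ω = [Ca²⁺][CO3²⁻]/Ksp = (3.25×10^-3)(3.463×10^-5) / 6.918×10^-7 = 0.163

Ω = 0.163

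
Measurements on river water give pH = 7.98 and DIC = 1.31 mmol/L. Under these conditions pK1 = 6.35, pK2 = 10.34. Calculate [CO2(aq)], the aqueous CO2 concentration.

α₀ = 1 / (1 + K1/[H⁺] + K1K2/[H⁺]²) = 1 / (1 + 10^+1.63 + 10^-0.73)
   = 1 / (1 + 42.658 + 0.18621) = 1/43.844 = 0.02281
[CO2*] = α₀ × DIC = 0.02281 × 1.31 = 0.0299 mmol/L

[CO2*] = 0.0299 mmol/L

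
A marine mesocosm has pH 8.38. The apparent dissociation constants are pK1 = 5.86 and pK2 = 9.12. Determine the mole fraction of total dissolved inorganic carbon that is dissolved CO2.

α₀ = 0.00255

α₀ = 1 / (1 + K1/[H⁺] + K1K2/[H⁺]²) = 1 / (1 + 10^+2.52 + 10^+1.78)
   = 1 / (1 + 331.13 + 60.256) = 1/392.39 = 0.002549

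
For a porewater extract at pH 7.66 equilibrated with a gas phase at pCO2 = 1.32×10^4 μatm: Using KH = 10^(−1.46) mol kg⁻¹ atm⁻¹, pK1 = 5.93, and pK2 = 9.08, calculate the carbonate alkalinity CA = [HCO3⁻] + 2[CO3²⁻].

[CO2*] = KH · pCO2 = 10^(−1.46) × 1.32×10^4×10^-6 = 4.577×10^-4 mol/kg
α₀ = 1/(1 + K1/[H⁺] + K1K2/[H⁺]²) = 1/(1 + 10^+1.73 + 10^+0.31) = 0.01762
DIC = [CO2*]/α₀ = 4.577×10^-4 / 0.01762 = 25.97 mmol/kg
CA = (α₁ + 2α₂)·DIC = (0.9464 + 2×0.03598) × 25.97 = 26.4 mmol/kg

CA = 26.4 mmol/kg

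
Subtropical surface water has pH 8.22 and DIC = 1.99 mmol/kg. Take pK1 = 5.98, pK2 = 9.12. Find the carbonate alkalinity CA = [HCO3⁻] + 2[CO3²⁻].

CA = 2.20 mmol/kg

CA = [HCO3⁻] + 2[CO3²⁻] = (α₁ + 2α₂)·DIC
At pH 8.22: [H⁺]/K1 = 10^-2.24 = 0.0057544, K2/[H⁺] = 10^-0.90 = 0.12589
α₁ = 1/(1 + 0.0057544 + 0.12589) = 1/1.1316 = 0.8837; α₂ = α₁·K2/[H⁺] = 0.1112
α₁ + 2α₂ = 1.1062
CA = 1.1062 × 1.99 = 2.20 mmol/kg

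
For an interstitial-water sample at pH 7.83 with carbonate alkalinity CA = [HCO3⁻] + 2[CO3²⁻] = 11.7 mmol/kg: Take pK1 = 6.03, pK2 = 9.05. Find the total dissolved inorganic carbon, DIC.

CA = [HCO3⁻] + 2[CO3²⁻] = (α₁ + 2α₂)·DIC
At pH 7.83: [H⁺]/K1 = 10^-1.80 = 0.015849, K2/[H⁺] = 10^-1.22 = 0.060256
α₁ = 1/(1 + 0.015849 + 0.060256) = 1/1.0761 = 0.9293; α₂ = α₁·K2/[H⁺] = 0.05599
α₁ + 2α₂ = 1.0413
DIC = CA / (α₁ + 2α₂) = 11.7 / 1.0413 = 11.2 mmol/kg

DIC = 11.2 mmol/kg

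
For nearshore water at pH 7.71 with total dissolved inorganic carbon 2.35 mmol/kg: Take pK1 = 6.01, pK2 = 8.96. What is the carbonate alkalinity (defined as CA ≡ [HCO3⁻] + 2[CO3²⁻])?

CA = [HCO3⁻] + 2[CO3²⁻] = (α₁ + 2α₂)·DIC
At pH 7.71: [H⁺]/K1 = 10^-1.70 = 0.019953, K2/[H⁺] = 10^-1.25 = 0.056234
α₁ = 1/(1 + 0.019953 + 0.056234) = 1/1.0762 = 0.9292; α₂ = α₁·K2/[H⁺] = 0.05225
α₁ + 2α₂ = 1.0337
CA = 1.0337 × 2.35 = 2.43 mmol/kg

CA = 2.43 mmol/kg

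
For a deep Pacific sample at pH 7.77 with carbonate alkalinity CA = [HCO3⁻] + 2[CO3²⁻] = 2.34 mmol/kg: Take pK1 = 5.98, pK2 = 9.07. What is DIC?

CA = [HCO3⁻] + 2[CO3²⁻] = (α₁ + 2α₂)·DIC
At pH 7.77: [H⁺]/K1 = 10^-1.79 = 0.016218, K2/[H⁺] = 10^-1.30 = 0.050119
α₁ = 1/(1 + 0.016218 + 0.050119) = 1/1.0663 = 0.9378; α₂ = α₁·K2/[H⁺] = 0.04700
α₁ + 2α₂ = 1.0318
DIC = CA / (α₁ + 2α₂) = 2.34 / 1.0318 = 2.27 mmol/kg

DIC = 2.27 mmol/kg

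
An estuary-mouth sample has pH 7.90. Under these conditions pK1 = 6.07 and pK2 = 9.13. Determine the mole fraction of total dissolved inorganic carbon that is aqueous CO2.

α₀ = 0.0138

α₀ = 1 / (1 + K1/[H⁺] + K1K2/[H⁺]²) = 1 / (1 + 10^+1.83 + 10^+0.60)
   = 1 / (1 + 67.608 + 3.9811) = 1/72.589 = 0.01378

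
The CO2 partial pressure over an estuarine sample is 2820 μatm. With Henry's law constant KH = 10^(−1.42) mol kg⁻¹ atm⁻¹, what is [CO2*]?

KH = 10^(−1.42) = 3.802×10^-2 mol kg⁻¹ atm⁻¹
[CO2*] = KH · pCO2 = 3.802×10^-2 × 2820×10^-6 atm = 1.07×10^-4 mol/kg

[CO2*] = 107 μmol/kg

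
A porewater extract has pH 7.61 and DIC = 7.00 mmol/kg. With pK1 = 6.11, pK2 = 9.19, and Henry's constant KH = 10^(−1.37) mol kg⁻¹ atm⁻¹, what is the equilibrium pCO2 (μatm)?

α₀ = 1 / (1 + K1/[H⁺] + K1K2/[H⁺]²) = 1 / (1 + 10^+1.50 + 10^-0.08)
   = 1 / (1 + 31.623 + 0.83176) = 1/33.455 = 0.02989
[CO2*] = α₀ × DIC = 0.02989 × 7.00 = 0.2092 mmol/kg
pCO2 = [CO2*]/KH = 2.092×10^-4 / 4.266×10^-2 = 4910 μatm

pCO2 = 4910 μatm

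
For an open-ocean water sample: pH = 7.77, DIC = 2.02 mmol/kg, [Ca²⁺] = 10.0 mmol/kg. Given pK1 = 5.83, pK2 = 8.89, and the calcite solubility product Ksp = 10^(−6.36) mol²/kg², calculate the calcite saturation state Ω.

α₂ = 1 / (1 + [H⁺]/K2 + [H⁺]²/(K1K2)) = 1 / (1 + 10^+1.12 + 10^-0.82)
   = 1 / (1 + 13.183 + 0.15136) = 1/14.334 = 0.06976
[CO3²⁻] = α₂ × DIC = 0.06976 × 2.02 = 0.1409 mmol/kg
Ksp = 10^(−6.36) = 4.365×10^-7
Ω = [Ca²⁺][CO3²⁻]/Ksp = (10.0×10^-3)(1.409×10^-4) / 4.365×10^-7 = 3.23

Ω = 3.23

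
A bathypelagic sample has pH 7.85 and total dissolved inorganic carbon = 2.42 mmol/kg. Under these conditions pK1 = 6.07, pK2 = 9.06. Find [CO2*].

[CO2*] = 0.0372 mmol/kg

α₀ = 1 / (1 + K1/[H⁺] + K1K2/[H⁺]²) = 1 / (1 + 10^+1.78 + 10^+0.57)
   = 1 / (1 + 60.256 + 3.7154) = 1/64.971 = 0.01539
[CO2*] = α₀ × DIC = 0.01539 × 2.42 = 0.0372 mmol/kg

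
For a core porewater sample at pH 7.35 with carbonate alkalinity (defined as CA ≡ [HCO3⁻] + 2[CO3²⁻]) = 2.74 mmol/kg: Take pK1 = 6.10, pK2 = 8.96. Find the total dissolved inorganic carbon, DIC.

CA = [HCO3⁻] + 2[CO3²⁻] = (α₁ + 2α₂)·DIC
At pH 7.35: [H⁺]/K1 = 10^-1.25 = 0.056234, K2/[H⁺] = 10^-1.61 = 0.024547
α₁ = 1/(1 + 0.056234 + 0.024547) = 1/1.0808 = 0.9253; α₂ = α₁·K2/[H⁺] = 0.02271
α₁ + 2α₂ = 0.9707
DIC = CA / (α₁ + 2α₂) = 2.74 / 0.9707 = 2.82 mmol/kg

DIC = 2.82 mmol/kg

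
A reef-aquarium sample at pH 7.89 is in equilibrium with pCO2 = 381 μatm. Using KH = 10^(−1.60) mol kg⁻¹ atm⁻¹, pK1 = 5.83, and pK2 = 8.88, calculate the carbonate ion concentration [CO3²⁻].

[CO2*] = KH · pCO2 = 10^(−1.60) × 381×10^-6 = 9.570×10^-6 mol/kg
α₀ = 1/(1 + K1/[H⁺] + K1K2/[H⁺]²) = 1/(1 + 10^+2.06 + 10^+1.07) = 0.007839
DIC = [CO2*]/α₀ = 9.570×10^-6 / 0.007839 = 1.221 mmol/kg
[CO3²⁻] = α₂·DIC; α₂ = 0.09210, so [CO3²⁻] = 0.09210 × 1.221 = 0.112 mmol/kg

[CO3²⁻] = 0.112 mmol/kg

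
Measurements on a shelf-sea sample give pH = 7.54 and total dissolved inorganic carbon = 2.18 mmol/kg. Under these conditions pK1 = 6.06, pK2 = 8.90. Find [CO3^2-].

α₂ = 1 / (1 + [H⁺]/K2 + [H⁺]²/(K1K2)) = 1 / (1 + 10^+1.36 + 10^-0.12)
   = 1 / (1 + 22.909 + 0.75858) = 1/24.667 = 0.04054
[CO3²⁻] = α₂ × DIC = 0.04054 × 2.18 = 0.0884 mmol/kg

[CO3²⁻] = 0.0884 mmol/kg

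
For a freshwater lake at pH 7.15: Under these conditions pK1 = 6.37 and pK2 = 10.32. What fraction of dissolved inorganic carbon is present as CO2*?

α₀ = 1 / (1 + K1/[H⁺] + K1K2/[H⁺]²) = 1 / (1 + 10^+0.78 + 10^-2.39)
   = 1 / (1 + 6.0256 + 0.0040738) = 1/7.0297 = 0.1423

α₀ = 0.142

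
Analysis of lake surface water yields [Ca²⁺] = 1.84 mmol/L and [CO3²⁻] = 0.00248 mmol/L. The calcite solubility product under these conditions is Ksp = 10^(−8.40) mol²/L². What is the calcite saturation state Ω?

Ksp = 10^(−8.40) = 3.981×10^-9
Ω = [Ca²⁺][CO3²⁻]/Ksp = (1.84×10^-3)(0.00248×10^-3) / 3.981×10^-9 = 1.15

Ω = 1.15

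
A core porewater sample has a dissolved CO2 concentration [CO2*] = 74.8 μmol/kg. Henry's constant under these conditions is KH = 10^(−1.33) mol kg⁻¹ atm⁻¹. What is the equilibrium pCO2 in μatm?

pCO2 = 1600 μatm

KH = 10^(−1.33) = 4.677×10^-2 mol kg⁻¹ atm⁻¹
pCO2 = [CO2*]/KH = 74.8×10^-6 / 4.677×10^-2 = 1.60×10^-3 atm = 1600 μatm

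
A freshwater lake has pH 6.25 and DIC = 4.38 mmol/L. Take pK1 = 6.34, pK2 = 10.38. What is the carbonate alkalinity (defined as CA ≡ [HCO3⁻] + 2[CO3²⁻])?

CA = 1.96 mmol/L

CA = [HCO3⁻] + 2[CO3²⁻] = (α₁ + 2α₂)·DIC
At pH 6.25: [H⁺]/K1 = 10^0.09 = 1.2303, K2/[H⁺] = 10^-4.13 = 7.4131×10^-5
α₁ = 1/(1 + 1.2303 + 7.4131×10^-5) = 1/2.2303 = 0.4484; α₂ = α₁·K2/[H⁺] = 3.324×10^-5
α₁ + 2α₂ = 0.4484
CA = 0.4484 × 4.38 = 1.96 mmol/L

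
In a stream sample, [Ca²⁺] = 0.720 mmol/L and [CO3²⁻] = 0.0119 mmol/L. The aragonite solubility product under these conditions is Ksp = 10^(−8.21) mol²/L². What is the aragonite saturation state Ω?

Ksp = 10^(−8.21) = 6.166×10^-9
Ω = [Ca²⁺][CO3²⁻]/Ksp = (0.720×10^-3)(0.0119×10^-3) / 6.166×10^-9 = 1.39

Ω = 1.39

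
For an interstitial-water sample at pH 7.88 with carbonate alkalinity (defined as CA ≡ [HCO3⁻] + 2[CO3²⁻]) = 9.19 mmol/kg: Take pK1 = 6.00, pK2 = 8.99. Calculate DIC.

DIC = 8.68 mmol/kg

CA = [HCO3⁻] + 2[CO3²⁻] = (α₁ + 2α₂)·DIC
At pH 7.88: [H⁺]/K1 = 10^-1.88 = 0.013183, K2/[H⁺] = 10^-1.11 = 0.077625
α₁ = 1/(1 + 0.013183 + 0.077625) = 1/1.0908 = 0.9168; α₂ = α₁·K2/[H⁺] = 0.07116
α₁ + 2α₂ = 1.0591
DIC = CA / (α₁ + 2α₂) = 9.19 / 1.0591 = 8.68 mmol/kg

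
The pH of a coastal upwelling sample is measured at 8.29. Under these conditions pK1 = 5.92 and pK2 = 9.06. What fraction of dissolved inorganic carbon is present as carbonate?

α₂ = 0.145

α₂ = 1 / (1 + [H⁺]/K2 + [H⁺]²/(K1K2)) = 1 / (1 + 10^+0.77 + 10^-1.60)
   = 1 / (1 + 5.8884 + 0.025119) = 1/6.9136 = 0.1446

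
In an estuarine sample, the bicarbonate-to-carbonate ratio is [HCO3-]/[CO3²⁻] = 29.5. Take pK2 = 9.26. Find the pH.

pH = 7.79

From K2 = [H⁺][CO3²⁻]/[HCO3-]:  pH = pK2 − log₁₀([HCO3-]/[CO3²⁻])
log₁₀(29.5) = +1.470
pH = 9.26 − (+1.470) = 7.79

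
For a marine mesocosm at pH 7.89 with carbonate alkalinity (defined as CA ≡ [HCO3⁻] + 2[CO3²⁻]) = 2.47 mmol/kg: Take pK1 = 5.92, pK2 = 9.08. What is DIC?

DIC = 2.35 mmol/kg

CA = [HCO3⁻] + 2[CO3²⁻] = (α₁ + 2α₂)·DIC
At pH 7.89: [H⁺]/K1 = 10^-1.97 = 0.010715, K2/[H⁺] = 10^-1.19 = 0.064565
α₁ = 1/(1 + 0.010715 + 0.064565) = 1/1.0753 = 0.9300; α₂ = α₁·K2/[H⁺] = 0.06005
α₁ + 2α₂ = 1.0501
DIC = CA / (α₁ + 2α₂) = 2.47 / 1.0501 = 2.35 mmol/kg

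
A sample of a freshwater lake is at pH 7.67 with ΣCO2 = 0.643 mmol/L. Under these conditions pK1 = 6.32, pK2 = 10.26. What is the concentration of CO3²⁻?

[CO3²⁻] = 1.58 μmol/L

α₂ = 1 / (1 + [H⁺]/K2 + [H⁺]²/(K1K2)) = 1 / (1 + 10^+2.59 + 10^+1.24)
   = 1 / (1 + 389.05 + 17.378) = 1/407.42 = 0.002454
[CO3²⁻] = α₂ × DIC = 0.002454 × 0.643 = 0.00158 mmol/L = 1.58 μmol/L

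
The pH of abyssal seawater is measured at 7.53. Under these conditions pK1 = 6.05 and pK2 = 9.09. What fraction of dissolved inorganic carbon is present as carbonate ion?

α₂ = 1 / (1 + [H⁺]/K2 + [H⁺]²/(K1K2)) = 1 / (1 + 10^+1.56 + 10^+0.08)
   = 1 / (1 + 36.308 + 1.2023) = 1/38.510 = 0.02597

α₂ = 0.0260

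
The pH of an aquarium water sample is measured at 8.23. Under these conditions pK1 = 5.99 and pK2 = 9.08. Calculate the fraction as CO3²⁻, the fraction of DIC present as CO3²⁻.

α₂ = 1 / (1 + [H⁺]/K2 + [H⁺]²/(K1K2)) = 1 / (1 + 10^+0.85 + 10^-1.39)
   = 1 / (1 + 7.0795 + 0.040738) = 1/8.1202 = 0.1231

α₂ = 0.123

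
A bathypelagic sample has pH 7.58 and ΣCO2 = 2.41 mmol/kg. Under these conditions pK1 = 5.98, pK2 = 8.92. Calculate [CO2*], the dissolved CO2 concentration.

α₀ = 1 / (1 + K1/[H⁺] + K1K2/[H⁺]²) = 1 / (1 + 10^+1.60 + 10^+0.26)
   = 1 / (1 + 39.811 + 1.8197) = 1/42.630 = 0.02346
[CO2*] = α₀ × DIC = 0.02346 × 2.41 = 0.0565 mmol/kg

[CO2*] = 0.0565 mmol/kg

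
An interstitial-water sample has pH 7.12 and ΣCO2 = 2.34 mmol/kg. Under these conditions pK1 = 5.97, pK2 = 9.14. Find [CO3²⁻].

[CO3²⁻] = 0.0207 mmol/kg

α₂ = 1 / (1 + [H⁺]/K2 + [H⁺]²/(K1K2)) = 1 / (1 + 10^+2.02 + 10^+0.87)
   = 1 / (1 + 104.71 + 7.4131) = 1/113.13 = 0.008840
[CO3²⁻] = α₂ × DIC = 0.008840 × 2.34 = 0.0207 mmol/kg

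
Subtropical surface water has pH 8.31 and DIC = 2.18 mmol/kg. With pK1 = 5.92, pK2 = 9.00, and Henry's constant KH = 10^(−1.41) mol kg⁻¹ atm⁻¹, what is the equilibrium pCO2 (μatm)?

α₀ = 1 / (1 + K1/[H⁺] + K1K2/[H⁺]²) = 1 / (1 + 10^+2.39 + 10^+1.70)
   = 1 / (1 + 245.47 + 50.119) = 1/296.59 = 0.003372
[CO2*] = α₀ × DIC = 0.003372 × 2.18 = 0.007350 mmol/kg = 7.350 μmol/kg
pCO2 = [CO2*]/KH = 7.350×10^-6 / 3.890×10^-2 = 189 μatm

pCO2 = 189 μatm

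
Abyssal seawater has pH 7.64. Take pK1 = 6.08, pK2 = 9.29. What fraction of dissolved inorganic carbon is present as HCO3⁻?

α₁ = 0.952

α₁ = 1 / (1 + [H⁺]/K1 + K2/[H⁺]) = 1 / (1 + 10^-1.56 + 10^-1.65)
   = 1 / (1 + 0.027542 + 0.022387) = 1/1.0499 = 0.9524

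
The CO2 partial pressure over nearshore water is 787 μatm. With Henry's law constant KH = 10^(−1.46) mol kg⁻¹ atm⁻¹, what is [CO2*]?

KH = 10^(−1.46) = 3.467×10^-2 mol kg⁻¹ atm⁻¹
[CO2*] = KH · pCO2 = 3.467×10^-2 × 787×10^-6 atm = 2.73×10^-5 mol/kg

[CO2*] = 27.3 μmol/kg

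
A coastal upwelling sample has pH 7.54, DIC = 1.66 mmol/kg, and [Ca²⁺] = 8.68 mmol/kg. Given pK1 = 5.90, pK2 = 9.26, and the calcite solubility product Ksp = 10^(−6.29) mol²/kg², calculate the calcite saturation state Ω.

Ω = 0.514

α₂ = 1 / (1 + [H⁺]/K2 + [H⁺]²/(K1K2)) = 1 / (1 + 10^+1.72 + 10^+0.08)
   = 1 / (1 + 52.481 + 1.2023) = 1/54.683 = 0.01829
[CO3²⁻] = α₂ × DIC = 0.01829 × 1.66 = 0.03036 mmol/kg
Ksp = 10^(−6.29) = 5.129×10^-7
Ω = [Ca²⁺][CO3²⁻]/Ksp = (8.68×10^-3)(3.036×10^-5) / 5.129×10^-7 = 0.514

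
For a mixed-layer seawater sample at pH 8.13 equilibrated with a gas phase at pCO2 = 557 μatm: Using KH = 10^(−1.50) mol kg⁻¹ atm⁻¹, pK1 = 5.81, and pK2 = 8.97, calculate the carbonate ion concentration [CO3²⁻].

[CO2*] = KH · pCO2 = 10^(−1.50) × 557×10^-6 = 1.761×10^-5 mol/kg
α₀ = 1/(1 + K1/[H⁺] + K1K2/[H⁺]²) = 1/(1 + 10^+2.32 + 10^+1.48) = 0.004164
DIC = [CO2*]/α₀ = 1.761×10^-5 / 0.004164 = 4.230 mmol/kg
[CO3²⁻] = α₂·DIC; α₂ = 0.1258, so [CO3²⁻] = 0.1258 × 4.230 = 0.532 mmol/kg

[CO3²⁻] = 0.532 mmol/kg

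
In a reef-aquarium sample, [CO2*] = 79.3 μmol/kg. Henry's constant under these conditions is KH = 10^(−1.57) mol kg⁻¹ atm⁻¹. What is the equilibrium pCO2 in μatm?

pCO2 = 2950 μatm

KH = 10^(−1.57) = 2.692×10^-2 mol kg⁻¹ atm⁻¹
pCO2 = [CO2*]/KH = 79.3×10^-6 / 2.692×10^-2 = 2.95×10^-3 atm = 2950 μatm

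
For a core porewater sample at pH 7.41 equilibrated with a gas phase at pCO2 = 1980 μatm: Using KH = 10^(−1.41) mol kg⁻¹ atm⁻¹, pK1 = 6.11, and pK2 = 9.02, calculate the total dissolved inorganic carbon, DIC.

[CO2*] = KH · pCO2 = 10^(−1.41) × 1980×10^-6 = 7.703×10^-5 mol/kg
α₀ = 1/(1 + K1/[H⁺] + K1K2/[H⁺]²) = 1/(1 + 10^+1.30 + 10^-0.31) = 0.04664
DIC = [CO2*]/α₀ = 7.703×10^-5 / 0.04664 = 1.65 mmol/kg

DIC = 1.65 mmol/kg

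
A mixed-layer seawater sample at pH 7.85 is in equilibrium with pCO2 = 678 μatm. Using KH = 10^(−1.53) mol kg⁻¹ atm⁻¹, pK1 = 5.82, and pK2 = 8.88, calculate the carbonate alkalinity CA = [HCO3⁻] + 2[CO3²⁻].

CA = 2.54 mmol/kg

[CO2*] = KH · pCO2 = 10^(−1.53) × 678×10^-6 = 2.001×10^-5 mol/kg
α₀ = 1/(1 + K1/[H⁺] + K1K2/[H⁺]²) = 1/(1 + 10^+2.03 + 10^+1.00) = 0.008464
DIC = [CO2*]/α₀ = 2.001×10^-5 / 0.008464 = 2.364 mmol/kg
CA = (α₁ + 2α₂)·DIC = (0.9069 + 2×0.08464) × 2.364 = 2.54 mmol/kg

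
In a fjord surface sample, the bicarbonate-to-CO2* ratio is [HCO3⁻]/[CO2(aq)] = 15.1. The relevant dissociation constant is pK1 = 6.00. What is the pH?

From K1 = [H⁺][HCO3⁻]/[CO2(aq)]:  pH = pK1 + log₁₀([HCO3⁻]/[CO2(aq)])
log₁₀(15.1) = +1.179
pH = 6.00 + (+1.179) = 7.18

pH = 7.18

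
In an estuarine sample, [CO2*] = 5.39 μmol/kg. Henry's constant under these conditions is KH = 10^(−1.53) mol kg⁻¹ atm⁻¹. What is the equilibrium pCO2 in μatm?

KH = 10^(−1.53) = 2.951×10^-2 mol kg⁻¹ atm⁻¹
pCO2 = [CO2*]/KH = 5.39×10^-6 / 2.951×10^-2 = 1.83×10^-4 atm = 183 μatm

pCO2 = 183 μatm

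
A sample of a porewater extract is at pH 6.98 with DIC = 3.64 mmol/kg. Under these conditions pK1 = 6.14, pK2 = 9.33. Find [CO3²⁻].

[CO3²⁻] = 14.2 μmol/kg

α₂ = 1 / (1 + [H⁺]/K2 + [H⁺]²/(K1K2)) = 1 / (1 + 10^+2.35 + 10^+1.51)
   = 1 / (1 + 223.87 + 32.359) = 1/257.23 = 0.003888
[CO3²⁻] = α₂ × DIC = 0.003888 × 3.64 = 0.0142 mmol/kg = 14.2 μmol/kg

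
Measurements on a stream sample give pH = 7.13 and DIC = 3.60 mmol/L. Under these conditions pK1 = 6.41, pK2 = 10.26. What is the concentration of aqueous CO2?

α₀ = 1 / (1 + K1/[H⁺] + K1K2/[H⁺]²) = 1 / (1 + 10^+0.72 + 10^-2.41)
   = 1 / (1 + 5.2481 + 0.0038905) = 1/6.2520 = 0.1599
[CO2*] = α₀ × DIC = 0.1599 × 3.60 = 0.576 mmol/L

[CO2*] = 0.576 mmol/L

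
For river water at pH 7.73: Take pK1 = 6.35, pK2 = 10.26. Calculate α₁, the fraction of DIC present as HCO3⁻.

α₁ = 1 / (1 + [H⁺]/K1 + K2/[H⁺]) = 1 / (1 + 10^-1.38 + 10^-2.53)
   = 1 / (1 + 0.041687 + 0.0029512) = 1/1.0446 = 0.9573

α₁ = 0.957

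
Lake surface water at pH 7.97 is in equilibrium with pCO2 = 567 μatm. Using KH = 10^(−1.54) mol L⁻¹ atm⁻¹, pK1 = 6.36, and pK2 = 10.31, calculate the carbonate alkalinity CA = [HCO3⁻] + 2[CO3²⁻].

[CO2*] = KH · pCO2 = 10^(−1.54) × 567×10^-6 = 1.635×10^-5 mol/L
α₀ = 1/(1 + K1/[H⁺] + K1K2/[H⁺]²) = 1/(1 + 10^+1.61 + 10^-0.73) = 0.02385
DIC = [CO2*]/α₀ = 1.635×10^-5 / 0.02385 = 0.6856 mmol/L
CA = (α₁ + 2α₂)·DIC = (0.9717 + 2×0.004442) × 0.6856 = 0.672 mmol/L

CA = 0.672 mmol/L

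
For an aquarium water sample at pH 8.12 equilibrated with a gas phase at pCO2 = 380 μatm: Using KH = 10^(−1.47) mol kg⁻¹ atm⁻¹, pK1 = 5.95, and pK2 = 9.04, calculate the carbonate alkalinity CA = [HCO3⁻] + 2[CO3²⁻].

[CO2*] = KH · pCO2 = 10^(−1.47) × 380×10^-6 = 1.288×10^-5 mol/kg
α₀ = 1/(1 + K1/[H⁺] + K1K2/[H⁺]²) = 1/(1 + 10^+2.17 + 10^+1.25) = 0.005999
DIC = [CO2*]/α₀ = 1.288×10^-5 / 0.005999 = 2.146 mmol/kg
CA = (α₁ + 2α₂)·DIC = (0.8873 + 2×0.1067) × 2.146 = 2.36 mmol/kg

CA = 2.36 mmol/kg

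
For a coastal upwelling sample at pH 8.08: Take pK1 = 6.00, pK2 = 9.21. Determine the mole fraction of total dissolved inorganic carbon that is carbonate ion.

α₂ = 1 / (1 + [H⁺]/K2 + [H⁺]²/(K1K2)) = 1 / (1 + 10^+1.13 + 10^-0.95)
   = 1 / (1 + 13.490 + 0.11220) = 1/14.602 = 0.06848

α₂ = 0.0685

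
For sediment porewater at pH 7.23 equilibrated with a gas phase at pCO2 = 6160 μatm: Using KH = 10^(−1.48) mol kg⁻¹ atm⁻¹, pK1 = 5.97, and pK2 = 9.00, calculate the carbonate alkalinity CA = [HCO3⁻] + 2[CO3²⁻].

[CO2*] = KH · pCO2 = 10^(−1.48) × 6160×10^-6 = 2.040×10^-4 mol/kg
α₀ = 1/(1 + K1/[H⁺] + K1K2/[H⁺]²) = 1/(1 + 10^+1.26 + 10^-0.51) = 0.05127
DIC = [CO2*]/α₀ = 2.040×10^-4 / 0.05127 = 3.979 mmol/kg
CA = (α₁ + 2α₂)·DIC = (0.9329 + 2×0.01584) × 3.979 = 3.84 mmol/kg

CA = 3.84 mmol/kg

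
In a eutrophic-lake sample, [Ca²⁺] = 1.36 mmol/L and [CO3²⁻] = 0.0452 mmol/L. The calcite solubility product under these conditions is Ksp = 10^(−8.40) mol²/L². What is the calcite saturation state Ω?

Ksp = 10^(−8.40) = 3.981×10^-9
Ω = [Ca²⁺][CO3²⁻]/Ksp = (1.36×10^-3)(0.0452×10^-3) / 3.981×10^-9 = 15.4

Ω = 15.4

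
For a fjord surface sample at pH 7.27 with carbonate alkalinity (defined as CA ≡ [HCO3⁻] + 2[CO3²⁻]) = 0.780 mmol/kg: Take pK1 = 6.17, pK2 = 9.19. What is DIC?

DIC = 0.831 mmol/kg

CA = [HCO3⁻] + 2[CO3²⁻] = (α₁ + 2α₂)·DIC
At pH 7.27: [H⁺]/K1 = 10^-1.10 = 0.079433, K2/[H⁺] = 10^-1.92 = 0.012023
α₁ = 1/(1 + 0.079433 + 0.012023) = 1/1.0915 = 0.9162; α₂ = α₁·K2/[H⁺] = 0.01102
α₁ + 2α₂ = 0.9382
DIC = CA / (α₁ + 2α₂) = 0.780 / 0.9382 = 0.831 mmol/kg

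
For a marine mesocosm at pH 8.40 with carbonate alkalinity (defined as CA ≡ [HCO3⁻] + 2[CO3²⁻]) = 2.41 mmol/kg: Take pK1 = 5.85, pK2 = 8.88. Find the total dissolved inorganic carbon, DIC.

CA = [HCO3⁻] + 2[CO3²⁻] = (α₁ + 2α₂)·DIC
At pH 8.40: [H⁺]/K1 = 10^-2.55 = 0.0028184, K2/[H⁺] = 10^-0.48 = 0.33113
α₁ = 1/(1 + 0.0028184 + 0.33113) = 1/1.3339 = 0.7497; α₂ = α₁·K2/[H⁺] = 0.2482
α₁ + 2α₂ = 1.2461
DIC = CA / (α₁ + 2α₂) = 2.41 / 1.2461 = 1.93 mmol/kg

DIC = 1.93 mmol/kg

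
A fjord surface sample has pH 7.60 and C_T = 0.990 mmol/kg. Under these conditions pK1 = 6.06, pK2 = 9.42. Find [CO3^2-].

[CO3²⁻] = 14.4 μmol/kg

α₂ = 1 / (1 + [H⁺]/K2 + [H⁺]²/(K1K2)) = 1 / (1 + 10^+1.82 + 10^+0.28)
   = 1 / (1 + 66.069 + 1.9055) = 1/68.975 = 0.01450
[CO3²⁻] = α₂ × DIC = 0.01450 × 0.990 = 0.0144 mmol/kg = 14.4 μmol/kg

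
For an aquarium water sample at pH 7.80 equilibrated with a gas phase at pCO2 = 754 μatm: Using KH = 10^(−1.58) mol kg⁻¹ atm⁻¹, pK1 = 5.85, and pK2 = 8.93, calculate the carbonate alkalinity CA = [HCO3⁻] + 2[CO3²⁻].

CA = 2.03 mmol/kg

[CO2*] = KH · pCO2 = 10^(−1.58) × 754×10^-6 = 1.983×10^-5 mol/kg
α₀ = 1/(1 + K1/[H⁺] + K1K2/[H⁺]²) = 1/(1 + 10^+1.95 + 10^+0.82) = 0.01034
DIC = [CO2*]/α₀ = 1.983×10^-5 / 0.01034 = 1.918 mmol/kg
CA = (α₁ + 2α₂)·DIC = (0.9214 + 2×0.06830) × 1.918 = 2.03 mmol/kg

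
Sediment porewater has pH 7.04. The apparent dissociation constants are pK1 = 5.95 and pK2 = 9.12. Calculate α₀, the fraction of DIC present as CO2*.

α₀ = 0.0746

α₀ = 1 / (1 + K1/[H⁺] + K1K2/[H⁺]²) = 1 / (1 + 10^+1.09 + 10^-0.99)
   = 1 / (1 + 12.303 + 0.10233) = 1/13.405 = 0.07460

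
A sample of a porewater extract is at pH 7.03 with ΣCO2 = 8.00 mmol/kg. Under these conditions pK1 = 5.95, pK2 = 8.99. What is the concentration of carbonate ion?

α₂ = 1 / (1 + [H⁺]/K2 + [H⁺]²/(K1K2)) = 1 / (1 + 10^+1.96 + 10^+0.88)
   = 1 / (1 + 91.201 + 7.5858) = 1/99.787 = 0.01002
[CO3²⁻] = α₂ × DIC = 0.01002 × 8.00 = 0.0802 mmol/kg

[CO3²⁻] = 0.0802 mmol/kg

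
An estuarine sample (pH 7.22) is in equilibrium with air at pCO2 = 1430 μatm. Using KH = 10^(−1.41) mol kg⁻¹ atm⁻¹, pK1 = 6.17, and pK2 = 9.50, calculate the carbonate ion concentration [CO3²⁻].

[CO2*] = KH · pCO2 = 10^(−1.41) × 1430×10^-6 = 5.563×10^-5 mol/kg
α₀ = 1/(1 + K1/[H⁺] + K1K2/[H⁺]²) = 1/(1 + 10^+1.05 + 10^-1.23) = 0.08144
DIC = [CO2*]/α₀ = 5.563×10^-5 / 0.08144 = 0.6831 mmol/kg
[CO3²⁻] = α₂·DIC; α₂ = 0.004796, so [CO3²⁻] = 0.004796 × 0.6831 = 0.00328 mmol/kg = 3.28 μmol/kg

[CO3²⁻] = 3.28 μmol/kg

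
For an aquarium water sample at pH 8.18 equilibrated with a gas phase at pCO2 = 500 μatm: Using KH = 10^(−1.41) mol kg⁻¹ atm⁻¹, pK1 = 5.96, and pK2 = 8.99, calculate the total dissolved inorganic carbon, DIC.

DIC = 3.75 mmol/kg

[CO2*] = KH · pCO2 = 10^(−1.41) × 500×10^-6 = 1.945×10^-5 mol/kg
α₀ = 1/(1 + K1/[H⁺] + K1K2/[H⁺]²) = 1/(1 + 10^+2.22 + 10^+1.41) = 0.005190
DIC = [CO2*]/α₀ = 1.945×10^-5 / 0.005190 = 3.75 mmol/kg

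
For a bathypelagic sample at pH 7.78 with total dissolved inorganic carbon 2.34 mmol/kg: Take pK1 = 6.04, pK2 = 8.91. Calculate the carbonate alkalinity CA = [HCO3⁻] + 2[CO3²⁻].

CA = [HCO3⁻] + 2[CO3²⁻] = (α₁ + 2α₂)·DIC
At pH 7.78: [H⁺]/K1 = 10^-1.74 = 0.018197, K2/[H⁺] = 10^-1.13 = 0.074131
α₁ = 1/(1 + 0.018197 + 0.074131) = 1/1.0923 = 0.9155; α₂ = α₁·K2/[H⁺] = 0.06787
α₁ + 2α₂ = 1.0512
CA = 1.0512 × 2.34 = 2.46 mmol/kg

CA = 2.46 mmol/kg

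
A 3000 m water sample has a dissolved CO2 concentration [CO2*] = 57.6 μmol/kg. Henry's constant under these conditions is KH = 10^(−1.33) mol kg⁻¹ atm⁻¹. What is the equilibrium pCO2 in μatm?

pCO2 = 1230 μatm

KH = 10^(−1.33) = 4.677×10^-2 mol kg⁻¹ atm⁻¹
pCO2 = [CO2*]/KH = 57.6×10^-6 / 4.677×10^-2 = 1.23×10^-3 atm = 1230 μatm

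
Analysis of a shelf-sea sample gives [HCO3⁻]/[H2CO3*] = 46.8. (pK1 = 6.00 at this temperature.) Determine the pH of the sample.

From K1 = [H⁺][HCO3⁻]/[H2CO3*]:  pH = pK1 + log₁₀([HCO3⁻]/[H2CO3*])
log₁₀(46.8) = +1.670
pH = 6.00 + (+1.670) = 7.67

pH = 7.67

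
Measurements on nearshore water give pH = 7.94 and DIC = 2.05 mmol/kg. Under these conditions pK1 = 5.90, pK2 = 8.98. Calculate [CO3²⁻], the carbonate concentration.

[CO3²⁻] = 0.170 mmol/kg

α₂ = 1 / (1 + [H⁺]/K2 + [H⁺]²/(K1K2)) = 1 / (1 + 10^+1.04 + 10^-1.00)
   = 1 / (1 + 10.965 + 0.10000) = 1/12.065 = 0.08289
[CO3²⁻] = α₂ × DIC = 0.08289 × 2.05 = 0.170 mmol/kg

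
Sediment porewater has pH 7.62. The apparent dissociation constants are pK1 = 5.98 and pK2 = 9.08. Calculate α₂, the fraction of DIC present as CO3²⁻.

α₂ = 0.0328

α₂ = 1 / (1 + [H⁺]/K2 + [H⁺]²/(K1K2)) = 1 / (1 + 10^+1.46 + 10^-0.18)
   = 1 / (1 + 28.840 + 0.66069) = 1/30.501 = 0.03279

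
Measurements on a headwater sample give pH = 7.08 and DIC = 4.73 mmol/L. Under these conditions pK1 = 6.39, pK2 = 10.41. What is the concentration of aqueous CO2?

[CO2*] = 0.802 mmol/L

α₀ = 1 / (1 + K1/[H⁺] + K1K2/[H⁺]²) = 1 / (1 + 10^+0.69 + 10^-2.64)
   = 1 / (1 + 4.8978 + 0.0022909) = 1/5.9001 = 0.1695
[CO2*] = α₀ × DIC = 0.1695 × 4.73 = 0.802 mmol/L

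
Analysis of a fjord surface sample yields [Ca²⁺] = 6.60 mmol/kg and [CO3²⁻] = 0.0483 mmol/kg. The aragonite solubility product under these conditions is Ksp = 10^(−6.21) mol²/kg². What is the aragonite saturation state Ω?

Ω = 0.517

Ksp = 10^(−6.21) = 6.166×10^-7
Ω = [Ca²⁺][CO3²⁻]/Ksp = (6.60×10^-3)(0.0483×10^-3) / 6.166×10^-7 = 0.517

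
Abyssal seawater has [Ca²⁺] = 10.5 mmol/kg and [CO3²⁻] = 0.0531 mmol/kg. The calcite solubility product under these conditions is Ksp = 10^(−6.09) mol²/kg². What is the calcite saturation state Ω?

Ω = 0.686

Ksp = 10^(−6.09) = 8.128×10^-7
Ω = [Ca²⁺][CO3²⁻]/Ksp = (10.5×10^-3)(0.0531×10^-3) / 8.128×10^-7 = 0.686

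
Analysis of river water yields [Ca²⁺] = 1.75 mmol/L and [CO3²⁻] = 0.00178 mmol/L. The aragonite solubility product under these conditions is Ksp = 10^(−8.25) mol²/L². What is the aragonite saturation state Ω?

Ω = 0.554

Ksp = 10^(−8.25) = 5.623×10^-9
Ω = [Ca²⁺][CO3²⁻]/Ksp = (1.75×10^-3)(0.00178×10^-3) / 5.623×10^-9 = 0.554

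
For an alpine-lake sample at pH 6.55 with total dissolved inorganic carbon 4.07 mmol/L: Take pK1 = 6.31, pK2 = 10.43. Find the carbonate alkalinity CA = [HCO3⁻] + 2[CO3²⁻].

CA = 2.58 mmol/L

CA = [HCO3⁻] + 2[CO3²⁻] = (α₁ + 2α₂)·DIC
At pH 6.55: [H⁺]/K1 = 10^-0.24 = 0.57544, K2/[H⁺] = 10^-3.88 = 0.00013183
α₁ = 1/(1 + 0.57544 + 0.00013183) = 1/1.5756 = 0.6347; α₂ = α₁·K2/[H⁺] = 8.367×10^-5
α₁ + 2α₂ = 0.6349
CA = 0.6349 × 4.07 = 2.58 mmol/L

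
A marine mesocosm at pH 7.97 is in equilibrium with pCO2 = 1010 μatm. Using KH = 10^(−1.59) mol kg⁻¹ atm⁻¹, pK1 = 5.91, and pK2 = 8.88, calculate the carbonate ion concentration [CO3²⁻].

[CO3²⁻] = 0.367 mmol/kg

[CO2*] = KH · pCO2 = 10^(−1.59) × 1010×10^-6 = 2.596×10^-5 mol/kg
α₀ = 1/(1 + K1/[H⁺] + K1K2/[H⁺]²) = 1/(1 + 10^+2.06 + 10^+1.15) = 0.007696
DIC = [CO2*]/α₀ = 2.596×10^-5 / 0.007696 = 3.373 mmol/kg
[CO3²⁻] = α₂·DIC; α₂ = 0.1087, so [CO3²⁻] = 0.1087 × 3.373 = 0.367 mmol/kg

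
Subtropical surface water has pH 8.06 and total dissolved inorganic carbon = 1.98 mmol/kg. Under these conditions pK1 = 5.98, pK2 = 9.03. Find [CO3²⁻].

α₂ = 1 / (1 + [H⁺]/K2 + [H⁺]²/(K1K2)) = 1 / (1 + 10^+0.97 + 10^-1.11)
   = 1 / (1 + 9.3325 + 0.077625) = 1/10.410 = 0.09606
[CO3²⁻] = α₂ × DIC = 0.09606 × 1.98 = 0.190 mmol/kg

[CO3²⁻] = 0.190 mmol/kg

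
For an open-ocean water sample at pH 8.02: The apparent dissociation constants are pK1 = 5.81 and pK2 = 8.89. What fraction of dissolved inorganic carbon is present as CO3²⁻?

α₂ = 0.118

α₂ = 1 / (1 + [H⁺]/K2 + [H⁺]²/(K1K2)) = 1 / (1 + 10^+0.87 + 10^-1.34)
   = 1 / (1 + 7.4131 + 0.045709) = 1/8.4588 = 0.1182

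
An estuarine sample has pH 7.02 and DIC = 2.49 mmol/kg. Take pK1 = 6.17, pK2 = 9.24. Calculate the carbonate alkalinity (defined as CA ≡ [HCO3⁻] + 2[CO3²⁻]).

CA = [HCO3⁻] + 2[CO3²⁻] = (α₁ + 2α₂)·DIC
At pH 7.02: [H⁺]/K1 = 10^-0.85 = 0.14125, K2/[H⁺] = 10^-2.22 = 0.0060256
α₁ = 1/(1 + 0.14125 + 0.0060256) = 1/1.1473 = 0.8716; α₂ = α₁·K2/[H⁺] = 0.005252
α₁ + 2α₂ = 0.8821
CA = 0.8821 × 2.49 = 2.20 mmol/kg

CA = 2.20 mmol/kg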